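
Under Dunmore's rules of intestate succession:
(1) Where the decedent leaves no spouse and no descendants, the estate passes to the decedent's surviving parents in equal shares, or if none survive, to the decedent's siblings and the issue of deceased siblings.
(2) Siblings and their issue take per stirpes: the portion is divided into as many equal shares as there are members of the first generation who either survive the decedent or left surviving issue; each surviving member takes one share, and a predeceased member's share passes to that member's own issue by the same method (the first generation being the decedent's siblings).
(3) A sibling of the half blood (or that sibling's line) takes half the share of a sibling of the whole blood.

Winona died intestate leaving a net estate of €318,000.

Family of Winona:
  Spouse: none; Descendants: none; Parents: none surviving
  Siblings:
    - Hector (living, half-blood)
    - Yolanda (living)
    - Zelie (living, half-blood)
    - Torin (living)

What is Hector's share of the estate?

The entire €318,000 passes to the siblings and their issue.
Counting each half-blood sibling's line as half a unit, there are 3 units in €318,000, so one unit is €106,000. Whole-blood lines (Yolanda and Torin) take €106,000 each; half-blood lines (Hector and Zelie) take €53,000 each.

Hector receives €53,000.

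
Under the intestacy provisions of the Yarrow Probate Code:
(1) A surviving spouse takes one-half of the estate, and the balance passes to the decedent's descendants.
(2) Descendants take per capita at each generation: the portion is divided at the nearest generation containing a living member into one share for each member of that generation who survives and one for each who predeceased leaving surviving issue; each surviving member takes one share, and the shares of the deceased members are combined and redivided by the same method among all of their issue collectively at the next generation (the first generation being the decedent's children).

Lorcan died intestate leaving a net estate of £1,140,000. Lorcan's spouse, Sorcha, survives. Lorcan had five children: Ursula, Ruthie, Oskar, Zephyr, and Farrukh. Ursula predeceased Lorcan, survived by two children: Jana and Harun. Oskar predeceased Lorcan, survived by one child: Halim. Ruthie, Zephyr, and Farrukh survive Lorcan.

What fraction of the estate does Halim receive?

Halim receives 1/15 of the estate.

Sorcha takes one-half of £1,140,000 = £570,000. The remaining £570,000 passes to the descendants.
The descendants' portion (£570,000) is divided at the children's generation into 5 shares of £114,000. Ruthie, Zephyr, and Farrukh each take £114,000. The 2 shares of the deceased (Ursula and Oskar) are combined into a pool of £228,000.
That pool (£228,000) is divided at the grandchildren's generation equally among Jana, Harun, and Halim: £76,000 each.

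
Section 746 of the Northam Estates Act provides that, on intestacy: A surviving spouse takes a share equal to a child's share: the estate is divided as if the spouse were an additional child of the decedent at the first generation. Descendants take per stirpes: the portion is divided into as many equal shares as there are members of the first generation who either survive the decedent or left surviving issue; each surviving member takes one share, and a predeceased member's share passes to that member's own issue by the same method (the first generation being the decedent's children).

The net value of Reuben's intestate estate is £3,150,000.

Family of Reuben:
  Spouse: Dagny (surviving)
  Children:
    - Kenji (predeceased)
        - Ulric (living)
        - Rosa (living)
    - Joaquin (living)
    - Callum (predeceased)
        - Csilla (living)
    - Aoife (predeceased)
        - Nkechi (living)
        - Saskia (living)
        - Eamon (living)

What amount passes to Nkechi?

Nkechi receives £210,000.

The spouse counts as an additional share at the children's level, so there are 5 primary shares of £630,000. Dagny takes one such share (£630,000).
The children's combined portion (£2,520,000) is divided into 4 shares of £630,000: Joaquin takes £630,000; Kenji's £630,000 share passes to Kenji's issue; Callum's £630,000 share passes to Callum's issue; Aoife's £630,000 share passes to Aoife's issue.
Kenji's share (£630,000) is divided into 2 shares of £315,000: Ulric and Rosa each take £315,000.
Callum's share (£630,000) passes entirely to Csilla.
Aoife's share (£630,000) is divided into 3 shares of £210,000: Nkechi, Saskia, and Eamon each take £210,000.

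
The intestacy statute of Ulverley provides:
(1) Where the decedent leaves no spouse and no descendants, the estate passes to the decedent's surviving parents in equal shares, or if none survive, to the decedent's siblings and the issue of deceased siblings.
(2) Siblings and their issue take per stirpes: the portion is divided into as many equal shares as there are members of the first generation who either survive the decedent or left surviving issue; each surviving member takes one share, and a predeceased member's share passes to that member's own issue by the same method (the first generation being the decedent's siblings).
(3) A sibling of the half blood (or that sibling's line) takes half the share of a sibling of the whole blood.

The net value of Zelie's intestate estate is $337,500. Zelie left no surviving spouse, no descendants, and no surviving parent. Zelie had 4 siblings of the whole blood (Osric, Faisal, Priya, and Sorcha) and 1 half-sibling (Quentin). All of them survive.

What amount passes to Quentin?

Quentin receives $37,500.

The entire $337,500 passes to the siblings and their issue.
Counting each half-blood sibling's line as half a unit, there are 9/2 units in $337,500, so one unit is $75,000. Whole-blood lines (Osric, Faisal, Priya, and Sorcha) take $75,000 each; half-blood lines (Quentin) take $37,500 each.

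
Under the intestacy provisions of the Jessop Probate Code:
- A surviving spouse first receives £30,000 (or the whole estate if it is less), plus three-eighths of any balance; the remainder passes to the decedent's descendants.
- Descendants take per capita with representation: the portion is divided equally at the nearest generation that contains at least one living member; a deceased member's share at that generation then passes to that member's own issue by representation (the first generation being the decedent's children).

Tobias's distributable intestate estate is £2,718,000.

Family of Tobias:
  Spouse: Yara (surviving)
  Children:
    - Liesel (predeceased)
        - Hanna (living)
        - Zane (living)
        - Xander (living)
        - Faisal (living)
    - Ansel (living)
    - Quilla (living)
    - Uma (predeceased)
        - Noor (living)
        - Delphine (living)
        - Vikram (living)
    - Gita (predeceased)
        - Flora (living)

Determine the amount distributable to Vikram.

Vikram receives £112,000.

Yara first takes £30,000, leaving a balance of £2,688,000. Yara then takes three-eighths of the balance (£1,008,000), for a total of £1,038,000. The remaining £1,680,000 passes to the descendants.
The descendants' portion (£1,680,000) is divided into 5 shares of £336,000: Ansel and Quilla each take £336,000; Liesel's £336,000 share passes to Liesel's issue; Uma's £336,000 share passes to Uma's issue; Gita's £336,000 share passes to Gita's issue.
Liesel's share (£336,000) is divided into 4 shares of £84,000: Hanna, Zane, Xander, and Faisal each take £84,000.
Uma's share (£336,000) is divided into 3 shares of £112,000: Noor, Delphine, and Vikram each take £112,000.
Gita's share (£336,000) passes entirely to Flora.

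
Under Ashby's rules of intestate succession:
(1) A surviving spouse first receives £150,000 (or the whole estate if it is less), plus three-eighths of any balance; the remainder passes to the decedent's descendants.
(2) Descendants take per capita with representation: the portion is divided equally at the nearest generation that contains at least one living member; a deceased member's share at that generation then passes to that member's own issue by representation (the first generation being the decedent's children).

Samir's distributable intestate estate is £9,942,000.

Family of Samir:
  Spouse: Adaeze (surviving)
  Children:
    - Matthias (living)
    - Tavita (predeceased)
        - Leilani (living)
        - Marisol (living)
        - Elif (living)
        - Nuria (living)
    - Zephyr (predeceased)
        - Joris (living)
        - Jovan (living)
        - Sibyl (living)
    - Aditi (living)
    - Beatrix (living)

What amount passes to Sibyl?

Sibyl receives £408,000.

Adaeze first takes £150,000, leaving a balance of £9,792,000. Adaeze then takes three-eighths of the balance (£3,672,000), for a total of £3,822,000. The remaining £6,120,000 passes to the descendants.
The descendants' portion (£6,120,000) is divided into 5 shares of £1,224,000: Matthias, Aditi, and Beatrix each take £1,224,000; Tavita's £1,224,000 share passes to Tavita's issue; Zephyr's £1,224,000 share passes to Zephyr's issue.
Tavita's share (£1,224,000) is divided into 4 shares of £306,000: Leilani, Marisol, Elif, and Nuria each take £306,000.
Zephyr's share (£1,224,000) is divided into 3 shares of £408,000: Joris, Jovan, and Sibyl each take £408,000.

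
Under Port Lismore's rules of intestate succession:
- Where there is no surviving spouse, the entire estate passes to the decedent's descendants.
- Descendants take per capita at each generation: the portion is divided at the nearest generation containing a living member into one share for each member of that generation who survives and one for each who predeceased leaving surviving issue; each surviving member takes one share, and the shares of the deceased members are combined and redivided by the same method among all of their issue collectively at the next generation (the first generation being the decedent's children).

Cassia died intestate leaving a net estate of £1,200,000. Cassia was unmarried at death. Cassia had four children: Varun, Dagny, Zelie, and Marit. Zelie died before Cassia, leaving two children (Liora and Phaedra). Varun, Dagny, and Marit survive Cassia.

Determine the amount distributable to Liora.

Liora receives £150,000.

The entire £1,200,000 passes to the descendants.
That amount (£1,200,000) is divided at the children's generation into 4 shares of £300,000. Varun, Dagny, and Marit each take £300,000. The remaining share for the deceased Zelie (£300,000) is carried to the next generation.
That pool (£300,000) is divided at the grandchildren's generation equally among Liora and Phaedra: £150,000 each.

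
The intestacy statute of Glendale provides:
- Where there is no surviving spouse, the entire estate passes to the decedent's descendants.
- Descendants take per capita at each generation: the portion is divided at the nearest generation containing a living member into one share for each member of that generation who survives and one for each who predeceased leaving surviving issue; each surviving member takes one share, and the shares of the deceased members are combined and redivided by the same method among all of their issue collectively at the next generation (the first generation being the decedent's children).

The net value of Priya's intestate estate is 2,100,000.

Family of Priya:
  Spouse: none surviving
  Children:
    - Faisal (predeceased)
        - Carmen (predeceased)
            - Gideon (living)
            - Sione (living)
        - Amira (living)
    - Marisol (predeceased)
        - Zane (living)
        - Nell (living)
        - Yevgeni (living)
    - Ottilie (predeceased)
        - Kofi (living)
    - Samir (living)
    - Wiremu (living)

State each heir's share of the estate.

The entire 2,100,000 passes to the descendants.
That amount (2,100,000) is divided at the children's generation into 5 shares of 420,000. Samir and Wiremu each take 420,000. The 3 shares of the deceased (Faisal, Marisol, and Ottilie) are combined into a pool of 1,260,000.
That pool (1,260,000) is divided at the grandchildren's generation into 6 shares of 210,000. Amira, Zane, Nell, Yevgeni, and Kofi each take 210,000. The remaining share for the deceased Carmen (210,000) is carried to the next generation.
That pool (210,000) is divided at the great-grandchildren's generation equally among Gideon and Sione: 105,000 each.

Gideon: 105,000; Sione: 105,000; Amira: 210,000; Zane: 210,000; Nell: 210,000; Yevgeni: 210,000; Kofi: 210,000; Samir: 420,000; Wiremu: 420,000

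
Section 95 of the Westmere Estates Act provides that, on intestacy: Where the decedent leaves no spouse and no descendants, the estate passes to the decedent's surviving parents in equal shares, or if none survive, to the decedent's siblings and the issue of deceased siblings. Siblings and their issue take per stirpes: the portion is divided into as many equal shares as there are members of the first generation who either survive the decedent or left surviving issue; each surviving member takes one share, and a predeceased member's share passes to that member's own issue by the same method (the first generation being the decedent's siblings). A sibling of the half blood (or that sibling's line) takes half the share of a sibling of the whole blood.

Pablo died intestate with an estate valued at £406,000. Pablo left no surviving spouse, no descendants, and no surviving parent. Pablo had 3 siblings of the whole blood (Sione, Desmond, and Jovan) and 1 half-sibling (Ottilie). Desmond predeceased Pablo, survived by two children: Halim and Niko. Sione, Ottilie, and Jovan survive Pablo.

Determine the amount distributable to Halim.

Halim receives £58,000.

The entire £406,000 passes to the siblings and their issue.
Counting each half-blood sibling's line as half a unit, there are 7/2 units in £406,000, so one unit is £116,000. Whole-blood lines (Sione, Desmond, and Jovan) take £116,000 each; half-blood lines (Ottilie) take £58,000 each.
Desmond's share (£116,000) is divided into 2 shares of £58,000: Halim and Niko each take £58,000.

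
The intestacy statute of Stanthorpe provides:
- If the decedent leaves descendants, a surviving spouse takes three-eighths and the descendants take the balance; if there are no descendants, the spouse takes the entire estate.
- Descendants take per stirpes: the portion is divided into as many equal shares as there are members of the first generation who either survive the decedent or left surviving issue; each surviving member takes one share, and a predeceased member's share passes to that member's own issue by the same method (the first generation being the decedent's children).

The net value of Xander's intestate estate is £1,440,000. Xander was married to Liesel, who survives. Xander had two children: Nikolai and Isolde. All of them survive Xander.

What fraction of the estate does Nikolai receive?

Nikolai receives 5/16 of the estate.

Liesel takes three-eighths of £1,440,000 = £540,000. The remaining £900,000 passes to the descendants.
The descendants' portion (£900,000) is divided into 2 shares of £450,000: Nikolai and Isolde each take £450,000.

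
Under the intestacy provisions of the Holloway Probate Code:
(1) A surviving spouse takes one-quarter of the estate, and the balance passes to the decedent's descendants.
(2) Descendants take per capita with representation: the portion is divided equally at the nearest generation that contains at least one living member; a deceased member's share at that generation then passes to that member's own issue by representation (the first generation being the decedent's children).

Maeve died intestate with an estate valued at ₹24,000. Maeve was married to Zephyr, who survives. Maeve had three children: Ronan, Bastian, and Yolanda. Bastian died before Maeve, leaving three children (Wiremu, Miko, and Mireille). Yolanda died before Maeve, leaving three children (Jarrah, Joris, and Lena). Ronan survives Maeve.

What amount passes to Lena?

Zephyr takes one-quarter of ₹24,000 = ₹6,000. The remaining ₹18,000 passes to the descendants.
The descendants' portion (₹18,000) is divided into 3 shares of ₹6,000: Ronan takes ₹6,000; Bastian's ₹6,000 share passes to Bastian's issue; Yolanda's ₹6,000 share passes to Yolanda's issue.
Bastian's share (₹6,000) is divided into 3 shares of ₹2,000: Wiremu, Miko, and Mireille each take ₹2,000.
Yolanda's share (₹6,000) is divided into 3 shares of ₹2,000: Jarrah, Joris, and Lena each take ₹2,000.

Lena receives ₹2,000.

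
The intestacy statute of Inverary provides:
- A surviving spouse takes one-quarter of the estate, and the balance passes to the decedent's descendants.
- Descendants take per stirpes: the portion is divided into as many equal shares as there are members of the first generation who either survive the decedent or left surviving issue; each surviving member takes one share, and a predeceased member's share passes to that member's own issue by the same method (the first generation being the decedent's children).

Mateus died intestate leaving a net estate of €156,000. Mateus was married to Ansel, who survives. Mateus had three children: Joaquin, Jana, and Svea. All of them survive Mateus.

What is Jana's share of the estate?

Jana receives €39,000.

Ansel takes one-quarter of €156,000 = €39,000. The remaining €117,000 passes to the descendants.
The descendants' portion (€117,000) is divided into 3 shares of €39,000: Joaquin, Jana, and Svea each take €39,000.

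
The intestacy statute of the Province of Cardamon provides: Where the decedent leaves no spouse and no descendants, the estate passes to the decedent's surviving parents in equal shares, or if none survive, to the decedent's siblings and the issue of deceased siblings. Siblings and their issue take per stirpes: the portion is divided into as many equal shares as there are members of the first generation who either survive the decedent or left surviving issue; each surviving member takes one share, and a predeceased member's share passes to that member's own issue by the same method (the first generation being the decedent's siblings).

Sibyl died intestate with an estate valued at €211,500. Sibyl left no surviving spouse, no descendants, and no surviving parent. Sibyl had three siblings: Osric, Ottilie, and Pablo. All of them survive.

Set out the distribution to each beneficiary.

Osric: €70,500; Ottilie: €70,500; Pablo: €70,500

The entire €211,500 passes to the siblings and their issue.
That amount (€211,500) is divided into 3 shares of €70,500: Osric, Ottilie, and Pablo each take €70,500.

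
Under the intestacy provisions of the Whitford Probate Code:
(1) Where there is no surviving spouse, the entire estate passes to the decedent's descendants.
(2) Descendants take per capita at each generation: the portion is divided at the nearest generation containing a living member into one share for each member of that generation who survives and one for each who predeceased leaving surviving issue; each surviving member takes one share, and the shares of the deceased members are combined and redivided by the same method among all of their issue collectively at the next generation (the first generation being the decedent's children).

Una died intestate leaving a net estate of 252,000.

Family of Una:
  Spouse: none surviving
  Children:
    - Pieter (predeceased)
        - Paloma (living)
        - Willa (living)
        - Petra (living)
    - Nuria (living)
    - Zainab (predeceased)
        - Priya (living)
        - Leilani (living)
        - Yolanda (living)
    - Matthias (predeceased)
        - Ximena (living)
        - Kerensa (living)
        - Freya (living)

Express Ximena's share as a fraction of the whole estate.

Ximena receives 1/12 of the estate.

The entire 252,000 passes to the descendants.
That amount (252,000) is divided at the children's generation into 4 shares of 63,000. Nuria takes 63,000. The 3 shares of the deceased (Pieter, Zainab, and Matthias) are combined into a pool of 189,000.
That pool (189,000) is divided at the grandchildren's generation equally among Paloma, Willa, Petra, Priya, Leilani, Yolanda, Ximena, Kerensa, and Freya: 21,000 each.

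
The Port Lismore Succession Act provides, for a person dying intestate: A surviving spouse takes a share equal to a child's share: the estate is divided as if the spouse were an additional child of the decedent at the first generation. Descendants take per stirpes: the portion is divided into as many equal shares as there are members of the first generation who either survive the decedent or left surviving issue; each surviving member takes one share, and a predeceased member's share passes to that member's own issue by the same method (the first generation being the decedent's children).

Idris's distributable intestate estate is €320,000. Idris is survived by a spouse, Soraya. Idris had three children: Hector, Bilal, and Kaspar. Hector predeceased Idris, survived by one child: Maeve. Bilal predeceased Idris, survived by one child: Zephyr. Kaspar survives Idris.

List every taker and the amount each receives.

Soraya: €80,000; Maeve: €80,000; Zephyr: €80,000; Kaspar: €80,000

The spouse counts as an additional share at the children's level, so there are 4 primary shares of €80,000. Soraya takes one such share (€80,000).
The children's combined portion (€240,000) is divided into 3 shares of €80,000: Kaspar takes €80,000; Hector's €80,000 share passes to Hector's issue; Bilal's €80,000 share passes to Bilal's issue.
Hector's share (€80,000) passes entirely to Maeve.
Bilal's share (€80,000) passes entirely to Zephyr.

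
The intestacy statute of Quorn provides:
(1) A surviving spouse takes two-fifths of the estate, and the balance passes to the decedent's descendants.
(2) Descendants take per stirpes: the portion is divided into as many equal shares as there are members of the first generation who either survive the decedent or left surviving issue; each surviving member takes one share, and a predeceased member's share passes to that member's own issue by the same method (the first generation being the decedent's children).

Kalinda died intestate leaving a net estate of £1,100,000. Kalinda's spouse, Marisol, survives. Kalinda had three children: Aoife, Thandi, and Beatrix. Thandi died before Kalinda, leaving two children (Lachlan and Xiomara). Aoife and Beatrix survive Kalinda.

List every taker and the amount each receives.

Marisol: £440,000; Aoife: £220,000; Lachlan: £110,000; Xiomara: £110,000; Beatrix: £220,000

Marisol takes two-fifths of £1,100,000 = £440,000. The remaining £660,000 passes to the descendants.
The descendants' portion (£660,000) is divided into 3 shares of £220,000: Aoife and Beatrix each take £220,000; Thandi's £220,000 share passes to Thandi's issue.
Thandi's share (£220,000) is divided into 2 shares of £110,000: Lachlan and Xiomara each take £110,000.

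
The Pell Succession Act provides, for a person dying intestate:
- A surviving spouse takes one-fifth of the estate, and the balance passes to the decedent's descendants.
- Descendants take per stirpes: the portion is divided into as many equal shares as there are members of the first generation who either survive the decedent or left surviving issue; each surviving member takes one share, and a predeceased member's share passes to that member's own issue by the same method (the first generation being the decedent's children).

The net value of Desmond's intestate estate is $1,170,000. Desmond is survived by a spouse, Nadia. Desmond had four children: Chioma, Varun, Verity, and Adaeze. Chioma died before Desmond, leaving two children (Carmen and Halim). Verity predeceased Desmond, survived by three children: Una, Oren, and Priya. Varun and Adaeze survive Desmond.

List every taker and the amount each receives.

Nadia takes one-fifth of $1,170,000 = $234,000. The remaining $936,000 passes to the descendants.
The descendants' portion ($936,000) is divided into 4 shares of $234,000: Varun and Adaeze each take $234,000; Chioma's $234,000 share passes to Chioma's issue; Verity's $234,000 share passes to Verity's issue.
Chioma's share ($234,000) is divided into 2 shares of $117,000: Carmen and Halim each take $117,000.
Verity's share ($234,000) is divided into 3 shares of $78,000: Una, Oren, and Priya each take $78,000.

Nadia: $234,000; Carmen: $117,000; Halim: $117,000; Varun: $234,000; Una: $78,000; Oren: $78,000; Priya: $78,000; Adaeze: $234,000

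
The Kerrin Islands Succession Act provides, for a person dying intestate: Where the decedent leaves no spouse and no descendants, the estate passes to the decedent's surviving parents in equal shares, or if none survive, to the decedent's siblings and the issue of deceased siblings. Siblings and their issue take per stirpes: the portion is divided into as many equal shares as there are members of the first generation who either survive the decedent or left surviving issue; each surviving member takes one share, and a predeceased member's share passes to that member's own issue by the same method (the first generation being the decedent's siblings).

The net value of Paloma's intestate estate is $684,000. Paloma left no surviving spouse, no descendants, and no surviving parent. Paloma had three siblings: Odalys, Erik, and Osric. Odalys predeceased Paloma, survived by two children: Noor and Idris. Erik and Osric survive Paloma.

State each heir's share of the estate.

The entire $684,000 passes to the siblings and their issue.
That amount ($684,000) is divided into 3 shares of $228,000: Erik and Osric each take $228,000; Odalys's $228,000 share passes to Odalys's issue.
Odalys's share ($228,000) is divided into 2 shares of $114,000: Noor and Idris each take $114,000.

Noor: $114,000; Idris: $114,000; Erik: $228,000; Osric: $228,000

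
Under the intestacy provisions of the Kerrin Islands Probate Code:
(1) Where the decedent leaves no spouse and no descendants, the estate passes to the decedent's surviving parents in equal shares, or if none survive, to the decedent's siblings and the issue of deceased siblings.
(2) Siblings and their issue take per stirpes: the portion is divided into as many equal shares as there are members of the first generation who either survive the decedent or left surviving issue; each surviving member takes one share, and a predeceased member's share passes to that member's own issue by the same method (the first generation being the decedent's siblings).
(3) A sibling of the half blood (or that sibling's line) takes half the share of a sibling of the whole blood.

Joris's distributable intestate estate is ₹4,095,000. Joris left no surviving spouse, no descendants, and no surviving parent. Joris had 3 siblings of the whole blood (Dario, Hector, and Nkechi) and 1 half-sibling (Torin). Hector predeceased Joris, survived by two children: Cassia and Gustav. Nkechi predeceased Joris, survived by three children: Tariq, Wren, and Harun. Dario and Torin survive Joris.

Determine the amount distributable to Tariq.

The entire ₹4,095,000 passes to the siblings and their issue.
Counting each half-blood sibling's line as half a unit, there are 7/2 units in ₹4,095,000, so one unit is ₹1,170,000. Whole-blood lines (Dario, Hector, and Nkechi) take ₹1,170,000 each; half-blood lines (Torin) take ₹585,000 each.
Hector's share (₹1,170,000) is divided into 2 shares of ₹585,000: Cassia and Gustav each take ₹585,000.
Nkechi's share (₹1,170,000) is divided into 3 shares of ₹390,000: Tariq, Wren, and Harun each take ₹390,000.

Tariq receives ₹390,000.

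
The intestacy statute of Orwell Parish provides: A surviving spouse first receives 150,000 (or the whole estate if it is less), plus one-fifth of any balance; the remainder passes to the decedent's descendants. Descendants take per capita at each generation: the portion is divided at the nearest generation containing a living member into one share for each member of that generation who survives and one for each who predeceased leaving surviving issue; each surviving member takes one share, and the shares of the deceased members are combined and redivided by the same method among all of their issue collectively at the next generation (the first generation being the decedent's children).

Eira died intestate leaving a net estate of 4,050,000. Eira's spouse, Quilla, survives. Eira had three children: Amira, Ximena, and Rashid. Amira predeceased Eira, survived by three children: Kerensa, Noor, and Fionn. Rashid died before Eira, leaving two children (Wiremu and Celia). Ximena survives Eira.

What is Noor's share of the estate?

Noor receives 416,000.

Quilla first takes 150,000, leaving a balance of 3,900,000. Quilla then takes one-fifth of the balance (780,000), for a total of 930,000. The remaining 3,120,000 passes to the descendants.
The descendants' portion (3,120,000) is divided at the children's generation into 3 shares of 1,040,000. Ximena takes 1,040,000. The 2 shares of the deceased (Amira and Rashid) are combined into a pool of 2,080,000.
That pool (2,080,000) is divided at the grandchildren's generation equally among Kerensa, Noor, Fionn, Wiremu, and Celia: 416,000 each.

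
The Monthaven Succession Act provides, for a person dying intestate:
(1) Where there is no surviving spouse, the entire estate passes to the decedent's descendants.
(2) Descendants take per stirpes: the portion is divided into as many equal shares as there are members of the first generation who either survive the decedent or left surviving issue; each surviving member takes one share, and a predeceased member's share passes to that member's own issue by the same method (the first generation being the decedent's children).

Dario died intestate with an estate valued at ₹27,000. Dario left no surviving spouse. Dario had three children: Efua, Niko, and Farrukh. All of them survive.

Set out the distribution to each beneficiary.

Efua: ₹9,000; Niko: ₹9,000; Farrukh: ₹9,000

The entire ₹27,000 passes to the descendants.
That amount (₹27,000) is divided into 3 shares of ₹9,000: Efua, Niko, and Farrukh each take ₹9,000.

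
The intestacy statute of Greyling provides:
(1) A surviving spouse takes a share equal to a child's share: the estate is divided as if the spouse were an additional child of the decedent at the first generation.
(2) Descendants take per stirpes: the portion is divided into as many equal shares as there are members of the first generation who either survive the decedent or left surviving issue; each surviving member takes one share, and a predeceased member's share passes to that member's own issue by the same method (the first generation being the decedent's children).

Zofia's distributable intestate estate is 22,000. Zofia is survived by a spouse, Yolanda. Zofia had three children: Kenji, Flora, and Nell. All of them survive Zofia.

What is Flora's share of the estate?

Flora receives 5,500.

The spouse counts as an additional share at the children's level, so there are 4 primary shares of 5,500. Yolanda takes one such share (5,500).
The children's combined portion (16,500) is divided into 3 shares of 5,500: Kenji, Flora, and Nell each take 5,500.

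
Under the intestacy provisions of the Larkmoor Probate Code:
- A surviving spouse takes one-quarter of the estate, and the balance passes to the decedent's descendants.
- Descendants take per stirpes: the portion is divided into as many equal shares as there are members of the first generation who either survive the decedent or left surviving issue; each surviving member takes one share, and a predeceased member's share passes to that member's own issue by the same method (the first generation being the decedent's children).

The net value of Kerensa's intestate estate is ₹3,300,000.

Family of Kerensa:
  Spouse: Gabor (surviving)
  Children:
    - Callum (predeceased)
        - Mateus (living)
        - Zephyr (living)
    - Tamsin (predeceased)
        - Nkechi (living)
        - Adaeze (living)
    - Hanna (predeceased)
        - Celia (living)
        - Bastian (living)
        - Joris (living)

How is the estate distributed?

Gabor: ₹825,000; Mateus: ₹412,500; Zephyr: ₹412,500; Nkechi: ₹412,500; Adaeze: ₹412,500; Celia: ₹275,000; Bastian: ₹275,000; Joris: ₹275,000

Gabor takes one-quarter of ₹3,300,000 = ₹825,000. The remaining ₹2,475,000 passes to the descendants.
The descendants' portion (₹2,475,000) is divided into 3 shares of ₹825,000: Callum's ₹825,000 share passes to Callum's issue; Tamsin's ₹825,000 share passes to Tamsin's issue; Hanna's ₹825,000 share passes to Hanna's issue.
Callum's share (₹825,000) is divided into 2 shares of ₹412,500: Mateus and Zephyr each take ₹412,500.
Tamsin's share (₹825,000) is divided into 2 shares of ₹412,500: Nkechi and Adaeze each take ₹412,500.
Hanna's share (₹825,000) is divided into 3 shares of ₹275,000: Celia, Bastian, and Joris each take ₹275,000.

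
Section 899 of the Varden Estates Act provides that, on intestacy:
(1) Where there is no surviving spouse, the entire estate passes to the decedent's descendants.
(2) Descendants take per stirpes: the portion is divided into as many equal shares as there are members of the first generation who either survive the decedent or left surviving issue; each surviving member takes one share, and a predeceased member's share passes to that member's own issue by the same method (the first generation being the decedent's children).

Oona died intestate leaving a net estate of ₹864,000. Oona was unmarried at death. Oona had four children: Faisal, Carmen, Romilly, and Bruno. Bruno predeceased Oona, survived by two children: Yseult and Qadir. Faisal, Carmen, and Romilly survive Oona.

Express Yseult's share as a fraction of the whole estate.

Yseult receives 1/8 of the estate.

The entire ₹864,000 passes to the descendants.
That amount (₹864,000) is divided into 4 shares of ₹216,000: Faisal, Carmen, and Romilly each take ₹216,000; Bruno's ₹216,000 share passes to Bruno's issue.
Bruno's share (₹216,000) is divided into 2 shares of ₹108,000: Yseult and Qadir each take ₹108,000.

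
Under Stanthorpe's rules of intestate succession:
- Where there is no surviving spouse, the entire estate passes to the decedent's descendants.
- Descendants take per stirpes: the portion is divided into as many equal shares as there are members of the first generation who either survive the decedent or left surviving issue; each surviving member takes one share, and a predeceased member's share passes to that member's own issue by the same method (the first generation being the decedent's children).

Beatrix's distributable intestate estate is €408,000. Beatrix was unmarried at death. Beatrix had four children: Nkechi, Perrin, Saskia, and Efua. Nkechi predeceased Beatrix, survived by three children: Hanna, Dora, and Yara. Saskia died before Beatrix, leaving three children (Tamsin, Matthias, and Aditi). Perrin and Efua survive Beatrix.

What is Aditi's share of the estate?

Aditi receives €34,000.

The entire €408,000 passes to the descendants.
That amount (€408,000) is divided into 4 shares of €102,000: Perrin and Efua each take €102,000; Nkechi's €102,000 share passes to Nkechi's issue; Saskia's €102,000 share passes to Saskia's issue.
Nkechi's share (€102,000) is divided into 3 shares of €34,000: Hanna, Dora, and Yara each take €34,000.
Saskia's share (€102,000) is divided into 3 shares of €34,000: Tamsin, Matthias, and Aditi each take €34,000.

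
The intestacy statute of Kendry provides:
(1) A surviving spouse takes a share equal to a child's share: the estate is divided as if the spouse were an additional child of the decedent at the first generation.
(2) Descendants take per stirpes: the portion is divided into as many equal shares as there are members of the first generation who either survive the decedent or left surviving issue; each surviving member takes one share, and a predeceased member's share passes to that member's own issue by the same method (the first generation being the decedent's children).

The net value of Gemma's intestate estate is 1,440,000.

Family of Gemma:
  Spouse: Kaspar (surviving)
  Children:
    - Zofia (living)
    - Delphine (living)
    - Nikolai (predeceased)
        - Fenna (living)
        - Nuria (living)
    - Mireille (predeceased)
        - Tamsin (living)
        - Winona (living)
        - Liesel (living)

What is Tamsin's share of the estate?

The spouse counts as an additional share at the children's level, so there are 5 primary shares of 288,000. Kaspar takes one such share (288,000).
The children's combined portion (1,152,000) is divided into 4 shares of 288,000: Zofia and Delphine each take 288,000; Nikolai's 288,000 share passes to Nikolai's issue; Mireille's 288,000 share passes to Mireille's issue.
Nikolai's share (288,000) is divided into 2 shares of 144,000: Fenna and Nuria each take 144,000.
Mireille's share (288,000) is divided into 3 shares of 96,000: Tamsin, Winona, and Liesel each take 96,000.

Tamsin receives 96,000.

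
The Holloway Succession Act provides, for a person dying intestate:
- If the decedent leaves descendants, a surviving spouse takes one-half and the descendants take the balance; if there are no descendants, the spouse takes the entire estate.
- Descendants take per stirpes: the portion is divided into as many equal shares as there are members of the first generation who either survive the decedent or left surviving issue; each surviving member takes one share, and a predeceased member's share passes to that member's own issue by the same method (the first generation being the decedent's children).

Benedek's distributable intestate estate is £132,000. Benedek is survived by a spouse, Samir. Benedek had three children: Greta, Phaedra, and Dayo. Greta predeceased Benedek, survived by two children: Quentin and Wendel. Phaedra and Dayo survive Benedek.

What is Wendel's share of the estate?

Samir takes one-half of £132,000 = £66,000. The remaining £66,000 passes to the descendants.
The descendants' portion (£66,000) is divided into 3 shares of £22,000: Phaedra and Dayo each take £22,000; Greta's £22,000 share passes to Greta's issue.
Greta's share (£22,000) is divided into 2 shares of £11,000: Quentin and Wendel each take £11,000.

Wendel receives £11,000.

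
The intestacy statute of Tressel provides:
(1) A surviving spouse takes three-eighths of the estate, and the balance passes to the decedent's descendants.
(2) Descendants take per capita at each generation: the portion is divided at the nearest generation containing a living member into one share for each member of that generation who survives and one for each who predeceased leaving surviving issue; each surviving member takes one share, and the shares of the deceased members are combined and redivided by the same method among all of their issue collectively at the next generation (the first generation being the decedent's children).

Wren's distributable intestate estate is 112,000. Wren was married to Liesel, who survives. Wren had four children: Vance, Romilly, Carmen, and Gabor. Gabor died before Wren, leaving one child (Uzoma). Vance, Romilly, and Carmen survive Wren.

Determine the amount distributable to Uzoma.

Uzoma receives 17,500.

Liesel takes three-eighths of 112,000 = 42,000. The remaining 70,000 passes to the descendants.
The descendants' portion (70,000) is divided at the children's generation into 4 shares of 17,500. Vance, Romilly, and Carmen each take 17,500. The remaining share for the deceased Gabor (17,500) is carried to the next generation.
That pool (17,500) passes entirely to Uzoma, the sole taker at the grandchildren's generation.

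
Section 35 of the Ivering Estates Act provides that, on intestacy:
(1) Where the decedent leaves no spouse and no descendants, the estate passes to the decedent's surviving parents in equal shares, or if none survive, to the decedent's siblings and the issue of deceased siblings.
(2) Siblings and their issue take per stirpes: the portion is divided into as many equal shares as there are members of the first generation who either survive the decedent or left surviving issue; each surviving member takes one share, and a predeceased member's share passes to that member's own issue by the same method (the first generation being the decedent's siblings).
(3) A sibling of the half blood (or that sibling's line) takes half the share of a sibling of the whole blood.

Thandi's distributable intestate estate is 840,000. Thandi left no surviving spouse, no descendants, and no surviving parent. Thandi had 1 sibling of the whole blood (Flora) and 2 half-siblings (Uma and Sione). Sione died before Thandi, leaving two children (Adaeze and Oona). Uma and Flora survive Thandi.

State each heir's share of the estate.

Uma: 210,000; Flora: 420,000; Adaeze: 105,000; Oona: 105,000

The entire 840,000 passes to the siblings and their issue.
Counting each half-blood sibling's line as half a unit, there are 2 units in 840,000, so one unit is 420,000. Whole-blood lines (Flora) take 420,000 each; half-blood lines (Uma and Sione) take 210,000 each.
Sione's share (210,000) is divided into 2 shares of 105,000: Adaeze and Oona each take 105,000.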